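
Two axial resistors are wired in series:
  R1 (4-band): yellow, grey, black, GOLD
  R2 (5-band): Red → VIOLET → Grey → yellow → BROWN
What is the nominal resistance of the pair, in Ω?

R1: yellow, grey → 48; black ×1 → 48 Ω.
R2: red, violet, grey → 278; yellow ×10^4 → 2780000 Ω.
Series: 48 + 2780000 = 2780048 Ω.

2780048 Ω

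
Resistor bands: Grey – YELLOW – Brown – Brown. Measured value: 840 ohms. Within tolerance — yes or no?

Grey → 8 (first significant figure)
Yellow → 4 (second significant figure)
Brown → ×10 multiplier
Brown → ±1% tolerance
84 × 10 = 840 Ω
Allowed range: 831.6 Ω to 848.4 Ω.
840 ohms lies inside that range.

yes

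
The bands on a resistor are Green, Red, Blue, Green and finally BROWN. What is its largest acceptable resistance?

53126000 Ω

Green → 5 (first significant figure)
Red → 2 (second significant figure)
Blue → 6 (third significant figure)
Green → ×10^5 multiplier
Brown → ±1% tolerance
526 × 100000 = 52600000 Ω
Largest = 52600000 × (1 + 1/100) = 53126000 Ω.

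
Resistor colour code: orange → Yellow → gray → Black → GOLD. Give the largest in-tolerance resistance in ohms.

365.4 Ω

Orange → 3 (first significant figure)
Yellow → 4 (second significant figure)
Grey → 8 (third significant figure)
Black → ×1 multiplier
Gold → ±5% tolerance
348 × 1 = 348 Ω
Largest = 348 × (1 + 5/100) = 365.4 Ω.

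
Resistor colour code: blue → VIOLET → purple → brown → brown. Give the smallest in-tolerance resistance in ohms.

Blue → 6 (first significant figure)
Violet → 7 (second significant figure)
Violet → 7 (third significant figure)
Brown → ×10 multiplier
Brown → ±1% tolerance
677 × 10 = 6770 Ω
Smallest = 6770 × (1 − 1/100) = 6702.3 Ω.

6702.3 Ω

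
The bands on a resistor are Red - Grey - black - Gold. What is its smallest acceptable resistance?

Red → 2 (first significant figure)
Grey → 8 (second significant figure)
Black → ×1 multiplier
Gold → ±5% tolerance
28 × 1 = 28 Ω
Smallest = 28 × (1 − 5/100) = 26.6 Ω.

26.6 Ω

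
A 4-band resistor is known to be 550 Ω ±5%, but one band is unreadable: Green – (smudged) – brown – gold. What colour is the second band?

550 Ω = 55 × 10^1.
The second band gives digit 5 of the significand, and 5 is green.

green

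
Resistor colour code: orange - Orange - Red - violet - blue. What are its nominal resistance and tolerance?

Orange → 3 (first significant figure)
Orange → 3 (second significant figure)
Red → 2 (third significant figure)
Violet → ×10^7 multiplier
Blue → ±0.25% tolerance
332 × 10000000 = 3320000000 Ω

3320000000 Ω ±0.25%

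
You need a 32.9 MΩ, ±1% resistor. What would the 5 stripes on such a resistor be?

32900000 Ω = 329 × 10^5.
3 → orange
2 → red
9 → white
Multiplier 10^5 → green.
±1% tolerance → brown.

orange, red, white, green, brown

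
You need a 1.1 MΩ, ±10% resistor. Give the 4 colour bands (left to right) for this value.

1100000 Ω = 11 × 10^5.
1 → brown
1 → brown
Multiplier 10^5 → green.
±10% tolerance → silver.

brown, brown, green, silver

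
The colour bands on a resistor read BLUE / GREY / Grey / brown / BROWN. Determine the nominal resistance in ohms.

6880 Ω

Blue → 6 (first significant figure)
Grey → 8 (second significant figure)
Grey → 8 (third significant figure)
Brown → ×10 multiplier
688 × 10 = 6880 Ω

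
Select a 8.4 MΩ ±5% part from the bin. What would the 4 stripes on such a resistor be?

grey, yellow, green, gold

8400000 Ω = 84 × 10^5.
8 → grey
4 → yellow
Multiplier 10^5 → green.
±5% tolerance → gold.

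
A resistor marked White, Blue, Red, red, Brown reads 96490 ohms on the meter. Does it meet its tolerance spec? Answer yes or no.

yes

White → 9 (first significant figure)
Blue → 6 (second significant figure)
Red → 2 (third significant figure)
Red → ×10^2 multiplier
Brown → ±1% tolerance
962 × 100 = 96200 Ω
Allowed range: 95238 Ω to 97162 Ω.
96490 ohms lies inside that range.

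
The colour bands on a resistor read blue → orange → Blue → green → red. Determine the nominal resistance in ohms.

Blue → 6 (first significant figure)
Orange → 3 (second significant figure)
Blue → 6 (third significant figure)
Green → ×10^5 multiplier
636 × 100000 = 63600000 Ω

63600000 Ω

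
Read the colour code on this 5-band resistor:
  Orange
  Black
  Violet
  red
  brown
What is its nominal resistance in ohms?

30700 Ω

Orange → 3 (first significant figure)
Black → 0 (second significant figure)
Violet → 7 (third significant figure)
Red → ×10^2 multiplier
307 × 100 = 30700 Ω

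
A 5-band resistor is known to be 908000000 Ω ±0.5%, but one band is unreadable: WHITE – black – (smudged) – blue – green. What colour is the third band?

grey

908000000 Ω = 908 × 10^6.
The third band gives digit 8 of the significand, and 8 is grey.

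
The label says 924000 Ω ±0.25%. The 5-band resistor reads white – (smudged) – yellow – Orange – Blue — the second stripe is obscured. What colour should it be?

924000 Ω = 924 × 10^3.
The second band gives digit 2 of the significand, and 2 is red.

red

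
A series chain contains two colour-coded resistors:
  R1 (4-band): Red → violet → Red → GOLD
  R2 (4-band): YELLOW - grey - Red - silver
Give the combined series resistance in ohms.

7500 Ω

R1: red, violet → 27; red ×10^2 → 2700 Ω.
R2: yellow, grey → 48; red ×10^2 → 4800 Ω.
Series: 2700 + 4800 = 7500 Ω.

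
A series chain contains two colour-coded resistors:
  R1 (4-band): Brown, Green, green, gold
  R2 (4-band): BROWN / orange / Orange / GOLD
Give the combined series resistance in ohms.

1513000 Ω

R1: brown, green → 15; green ×10^5 → 1500000 Ω.
R2: brown, orange → 13; orange ×10^3 → 13000 Ω.
Series: 1500000 + 13000 = 1513000 Ω.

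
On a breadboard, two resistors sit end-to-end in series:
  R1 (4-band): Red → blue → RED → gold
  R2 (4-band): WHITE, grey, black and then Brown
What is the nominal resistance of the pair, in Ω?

R1: red, blue → 26; red ×10^2 → 2600 Ω.
R2: white, grey → 98; black ×1 → 98 Ω.
Series: 2600 + 98 = 2698 Ω.

2698 Ω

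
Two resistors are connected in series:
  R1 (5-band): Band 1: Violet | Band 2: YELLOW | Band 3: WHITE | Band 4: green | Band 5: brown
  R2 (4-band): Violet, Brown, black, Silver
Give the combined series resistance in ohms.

74900071 Ω

R1: violet, yellow, white → 749; green ×10^5 → 74900000 Ω.
R2: violet, brown → 71; black ×1 → 71 Ω.
Series: 74900000 + 71 = 74900071 Ω.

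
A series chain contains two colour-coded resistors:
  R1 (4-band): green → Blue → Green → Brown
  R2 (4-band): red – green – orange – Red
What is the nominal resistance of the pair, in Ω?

5625000 Ω

R1: green, blue → 56; green ×10^5 → 5600000 Ω.
R2: red, green → 25; orange ×10^3 → 25000 Ω.
Series: 5600000 + 25000 = 5625000 Ω.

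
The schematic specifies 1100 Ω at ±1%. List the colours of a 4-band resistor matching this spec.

brown, brown, red, brown

1100 Ω = 11 × 10^2.
1 → brown
1 → brown
Multiplier 10^2 → red.
±1% tolerance → brown.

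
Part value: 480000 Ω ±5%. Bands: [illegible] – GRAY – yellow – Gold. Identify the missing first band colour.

yellow

480000 Ω = 48 × 10^4.
The first band gives digit 4 of the significand, and 4 is yellow.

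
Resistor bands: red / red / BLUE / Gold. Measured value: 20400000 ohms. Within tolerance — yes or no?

Red → 2 (first significant figure)
Red → 2 (second significant figure)
Blue → ×10^6 multiplier
Gold → ±5% tolerance
22 × 1000000 = 22000000 Ω
Allowed range: 20900000 Ω to 23100000 Ω.
20400000 ohms lies outside that range.

no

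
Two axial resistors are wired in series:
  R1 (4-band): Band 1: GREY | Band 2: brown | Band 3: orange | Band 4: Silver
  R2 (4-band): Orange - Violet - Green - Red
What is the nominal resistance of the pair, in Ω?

3781000 Ω

R1: grey, brown → 81; orange ×10^3 → 81000 Ω.
R2: orange, violet → 37; green ×10^5 → 3700000 Ω.
Series: 81000 + 3700000 = 3781000 Ω.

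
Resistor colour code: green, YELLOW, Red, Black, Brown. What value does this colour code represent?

542 Ω

Green → 5 (first significant figure)
Yellow → 4 (second significant figure)
Red → 2 (third significant figure)
Black → ×1 multiplier
542 × 1 = 542 Ω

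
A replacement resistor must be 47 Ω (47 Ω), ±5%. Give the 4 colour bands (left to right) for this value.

47 Ω = 47 × 10^0.
4 → yellow
7 → violet
Multiplier 10^0 → black.
±5% tolerance → gold.

yellow, violet, black, gold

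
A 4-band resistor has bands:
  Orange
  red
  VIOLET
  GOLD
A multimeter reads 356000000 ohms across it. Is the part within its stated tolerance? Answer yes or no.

Orange → 3 (first significant figure)
Red → 2 (second significant figure)
Violet → ×10^7 multiplier
Gold → ±5% tolerance
32 × 10000000 = 320000000 Ω
Allowed range: 304000000 Ω to 336000000 Ω.
356000000 ohms lies outside that range.

no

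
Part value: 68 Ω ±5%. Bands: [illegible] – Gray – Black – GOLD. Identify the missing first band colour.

68 Ω = 68 × 10^0.
The first band gives digit 6 of the significand, and 6 is blue.

blue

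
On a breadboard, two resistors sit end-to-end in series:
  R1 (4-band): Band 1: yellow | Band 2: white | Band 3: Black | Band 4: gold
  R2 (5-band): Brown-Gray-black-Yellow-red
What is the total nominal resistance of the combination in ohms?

1800049 Ω

R1: yellow, white → 49; black ×1 → 49 Ω.
R2: brown, grey, black → 180; yellow ×10^4 → 1800000 Ω.
Series: 49 + 1800000 = 1800049 Ω.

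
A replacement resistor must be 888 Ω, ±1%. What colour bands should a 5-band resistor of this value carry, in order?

888 Ω = 888 × 10^0.
8 → grey
8 → grey
8 → grey
Multiplier 10^0 → black.
±1% tolerance → brown.

grey, grey, grey, black, brown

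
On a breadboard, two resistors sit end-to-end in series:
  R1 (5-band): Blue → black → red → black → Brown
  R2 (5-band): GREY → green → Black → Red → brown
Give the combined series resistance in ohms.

85602 Ω

R1: blue, black, red → 602; black ×1 → 602 Ω.
R2: grey, green, black → 850; red ×10^2 → 85000 Ω.
Series: 602 + 85000 = 85602 Ω.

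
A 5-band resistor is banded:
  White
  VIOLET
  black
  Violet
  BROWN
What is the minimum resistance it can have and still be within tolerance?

9603000000 Ω

White → 9 (first significant figure)
Violet → 7 (second significant figure)
Black → 0 (third significant figure)
Violet → ×10^7 multiplier
Brown → ±1% tolerance
970 × 10000000 = 9700000000 Ω
Minimum = 9700000000 × (1 − 1/100) = 9603000000 Ω.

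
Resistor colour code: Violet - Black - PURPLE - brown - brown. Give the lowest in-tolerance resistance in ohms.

Violet → 7 (first significant figure)
Black → 0 (second significant figure)
Violet → 7 (third significant figure)
Brown → ×10 multiplier
Brown → ±1% tolerance
707 × 10 = 7070 Ω
Lowest = 7070 × (1 − 1/100) = 6999.3 Ω.

6999.3 Ω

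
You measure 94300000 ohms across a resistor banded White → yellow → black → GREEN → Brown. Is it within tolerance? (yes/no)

yes

White → 9 (first significant figure)
Yellow → 4 (second significant figure)
Black → 0 (third significant figure)
Green → ×10^5 multiplier
Brown → ±1% tolerance
940 × 100000 = 94000000 Ω
Allowed range: 93060000 Ω to 94940000 Ω.
94300000 ohms lies inside that range.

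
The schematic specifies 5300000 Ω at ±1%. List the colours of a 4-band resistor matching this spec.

5300000 Ω = 53 × 10^5.
5 → green
3 → orange
Multiplier 10^5 → green.
±1% tolerance → brown.

green, orange, green, brown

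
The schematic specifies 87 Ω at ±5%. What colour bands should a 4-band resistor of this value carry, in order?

grey, violet, black, gold

87 Ω = 87 × 10^0.
8 → grey
7 → violet
Multiplier 10^0 → black.
±5% tolerance → gold.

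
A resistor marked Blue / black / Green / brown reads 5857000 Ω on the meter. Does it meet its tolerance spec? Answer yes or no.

no

Blue → 6 (first significant figure)
Black → 0 (second significant figure)
Green → ×10^5 multiplier
Brown → ±1% tolerance
60 × 100000 = 6000000 Ω
Allowed range: 5940000 Ω to 6060000 Ω.
5857000 Ω lies outside that range.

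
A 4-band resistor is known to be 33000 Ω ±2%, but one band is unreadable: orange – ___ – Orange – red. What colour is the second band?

orange

33000 Ω = 33 × 10^3.
The second band gives digit 3 of the significand, and 3 is orange.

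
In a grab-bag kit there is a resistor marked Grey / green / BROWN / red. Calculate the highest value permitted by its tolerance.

Grey → 8 (first significant figure)
Green → 5 (second significant figure)
Brown → ×10 multiplier
Red → ±2% tolerance
85 × 10 = 850 Ω
Highest = 850 × (1 + 2/100) = 867 Ω.

867 Ω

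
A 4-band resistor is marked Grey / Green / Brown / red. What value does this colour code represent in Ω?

Grey → 8 (first significant figure)
Green → 5 (second significant figure)
Brown → ×10 multiplier
85 × 10 = 850 Ω

850 Ω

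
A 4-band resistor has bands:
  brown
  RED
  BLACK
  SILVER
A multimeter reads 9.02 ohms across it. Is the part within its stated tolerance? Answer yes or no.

no

Brown → 1 (first significant figure)
Red → 2 (second significant figure)
Black → ×1 multiplier
Silver → ±10% tolerance
12 × 1 = 12 Ω
Allowed range: 10.8 Ω to 13.2 Ω.
9.02 ohms lies outside that range.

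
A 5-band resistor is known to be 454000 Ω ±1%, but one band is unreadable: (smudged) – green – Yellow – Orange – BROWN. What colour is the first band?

yellow

454000 Ω = 454 × 10^3.
The first band gives digit 4 of the significand, and 4 is yellow.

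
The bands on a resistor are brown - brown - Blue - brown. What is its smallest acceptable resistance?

Brown → 1 (first significant figure)
Brown → 1 (second significant figure)
Blue → ×10^6 multiplier
Brown → ±1% tolerance
11 × 1000000 = 11000000 Ω
Smallest = 11000000 × (1 − 1/100) = 10890000 Ω.

10890000 Ω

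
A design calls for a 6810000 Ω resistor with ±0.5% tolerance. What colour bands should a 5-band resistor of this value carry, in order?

6810000 Ω = 681 × 10^4.
6 → blue
8 → grey
1 → brown
Multiplier 10^4 → yellow.
±0.5% tolerance → green.

blue, grey, brown, yellow, green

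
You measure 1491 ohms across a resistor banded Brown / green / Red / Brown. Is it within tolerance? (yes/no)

yes

Brown → 1 (first significant figure)
Green → 5 (second significant figure)
Red → ×10^2 multiplier
Brown → ±1% tolerance
15 × 100 = 1500 Ω
Allowed range: 1485 Ω to 1515 Ω.
1491 ohms lies inside that range.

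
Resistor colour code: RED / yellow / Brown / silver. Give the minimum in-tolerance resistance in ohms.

Red → 2 (first significant figure)
Yellow → 4 (second significant figure)
Brown → ×10 multiplier
Silver → ±10% tolerance
24 × 10 = 240 Ω
Minimum = 240 × (1 − 10/100) = 216 Ω.

216 Ω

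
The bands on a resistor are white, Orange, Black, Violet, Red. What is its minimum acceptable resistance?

9114000000 Ω

White → 9 (first significant figure)
Orange → 3 (second significant figure)
Black → 0 (third significant figure)
Violet → ×10^7 multiplier
Red → ±2% tolerance
930 × 10000000 = 9300000000 Ω
Minimum = 9300000000 × (1 − 2/100) = 9114000000 Ω.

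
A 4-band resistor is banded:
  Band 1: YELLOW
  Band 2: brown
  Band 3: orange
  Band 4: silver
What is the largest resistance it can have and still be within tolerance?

Yellow → 4 (first significant figure)
Brown → 1 (second significant figure)
Orange → ×10^3 multiplier
Silver → ±10% tolerance
41 × 1000 = 41000 Ω
Largest = 41000 × (1 + 10/100) = 45100 Ω.

45100 Ω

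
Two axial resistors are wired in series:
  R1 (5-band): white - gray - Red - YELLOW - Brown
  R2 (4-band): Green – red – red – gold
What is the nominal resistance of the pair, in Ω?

R1: white, grey, red → 982; yellow ×10^4 → 9820000 Ω.
R2: green, red → 52; red ×10^2 → 5200 Ω.
Series: 9820000 + 5200 = 9825200 Ω.

9825200 Ω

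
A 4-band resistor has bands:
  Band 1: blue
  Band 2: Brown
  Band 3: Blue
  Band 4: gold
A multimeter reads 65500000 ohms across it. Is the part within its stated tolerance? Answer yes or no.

no

Blue → 6 (first significant figure)
Brown → 1 (second significant figure)
Blue → ×10^6 multiplier
Gold → ±5% tolerance
61 × 1000000 = 61000000 Ω
Allowed range: 57950000 Ω to 64050000 Ω.
65500000 ohms lies outside that range.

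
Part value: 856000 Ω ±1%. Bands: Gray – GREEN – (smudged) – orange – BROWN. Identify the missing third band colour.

856000 Ω = 856 × 10^3.
The third band gives digit 6 of the significand, and 6 is blue.

blue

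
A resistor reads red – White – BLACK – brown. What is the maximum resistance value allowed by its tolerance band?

29.29 Ω

Red → 2 (first significant figure)
White → 9 (second significant figure)
Black → ×1 multiplier
Brown → ±1% tolerance
29 × 1 = 29 Ω
Maximum = 29 × (1 + 1/100) = 29.29 Ω.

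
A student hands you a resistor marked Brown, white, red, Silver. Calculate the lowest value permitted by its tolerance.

Brown → 1 (first significant figure)
White → 9 (second significant figure)
Red → ×10^2 multiplier
Silver → ±10% tolerance
19 × 100 = 1900 Ω
Lowest = 1900 × (1 − 10/100) = 1710 Ω.

1710 Ω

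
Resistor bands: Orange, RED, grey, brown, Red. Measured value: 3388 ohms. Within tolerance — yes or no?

no

Orange → 3 (first significant figure)
Red → 2 (second significant figure)
Grey → 8 (third significant figure)
Brown → ×10 multiplier
Red → ±2% tolerance
328 × 10 = 3280 Ω
Allowed range: 3214.4 Ω to 3345.6 Ω.
3388 ohms lies outside that range.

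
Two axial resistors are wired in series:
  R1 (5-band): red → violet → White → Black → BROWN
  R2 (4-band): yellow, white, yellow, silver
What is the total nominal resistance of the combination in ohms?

490279 Ω

R1: red, violet, white → 279; black ×1 → 279 Ω.
R2: yellow, white → 49; yellow ×10^4 → 490000 Ω.
Series: 279 + 490000 = 490279 Ω.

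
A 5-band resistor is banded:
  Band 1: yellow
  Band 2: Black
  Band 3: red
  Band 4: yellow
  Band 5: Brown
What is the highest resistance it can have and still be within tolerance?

4060200 Ω

Yellow → 4 (first significant figure)
Black → 0 (second significant figure)
Red → 2 (third significant figure)
Yellow → ×10^4 multiplier
Brown → ±1% tolerance
402 × 10000 = 4020000 Ω
Highest = 4020000 × (1 + 1/100) = 4060200 Ω.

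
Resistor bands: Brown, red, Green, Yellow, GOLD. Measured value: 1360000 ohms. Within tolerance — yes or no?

no

Brown → 1 (first significant figure)
Red → 2 (second significant figure)
Green → 5 (third significant figure)
Yellow → ×10^4 multiplier
Gold → ±5% tolerance
125 × 10000 = 1250000 Ω
Allowed range: 1187500 Ω to 1312500 Ω.
1360000 ohms lies outside that range.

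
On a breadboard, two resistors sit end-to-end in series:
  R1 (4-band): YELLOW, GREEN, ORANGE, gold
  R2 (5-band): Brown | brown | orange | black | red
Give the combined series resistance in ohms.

45113 Ω

R1: yellow, green → 45; orange ×10^3 → 45000 Ω.
R2: brown, brown, orange → 113; black ×1 → 113 Ω.
Series: 45000 + 113 = 45113 Ω.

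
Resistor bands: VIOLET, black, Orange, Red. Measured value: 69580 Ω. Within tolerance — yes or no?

yes

Violet → 7 (first significant figure)
Black → 0 (second significant figure)
Orange → ×10^3 multiplier
Red → ±2% tolerance
70 × 1000 = 70000 Ω
Allowed range: 68600 Ω to 71400 Ω.
69580 Ω lies inside that range.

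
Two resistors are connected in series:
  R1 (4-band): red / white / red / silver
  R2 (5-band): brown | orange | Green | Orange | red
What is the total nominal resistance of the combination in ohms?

R1: red, white → 29; red ×10^2 → 2900 Ω.
R2: brown, orange, green → 135; orange ×10^3 → 135000 Ω.
Series: 2900 + 135000 = 137900 Ω.

137900 Ω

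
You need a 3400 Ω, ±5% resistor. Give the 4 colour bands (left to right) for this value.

3400 Ω = 34 × 10^2.
3 → orange
4 → yellow
Multiplier 10^2 → red.
±5% tolerance → gold.

orange, yellow, red, gold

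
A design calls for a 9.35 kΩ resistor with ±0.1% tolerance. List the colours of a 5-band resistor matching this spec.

white, orange, green, brown, violet

9350 Ω = 935 × 10^1.
9 → white
3 → orange
5 → green
Multiplier 10^1 → brown.
±0.1% tolerance → violet.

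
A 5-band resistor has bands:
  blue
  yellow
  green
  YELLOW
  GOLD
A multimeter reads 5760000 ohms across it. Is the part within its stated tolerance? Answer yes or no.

Blue → 6 (first significant figure)
Yellow → 4 (second significant figure)
Green → 5 (third significant figure)
Yellow → ×10^4 multiplier
Gold → ±5% tolerance
645 × 10000 = 6450000 Ω
Allowed range: 6127500 Ω to 6772500 Ω.
5760000 ohms lies outside that range.

no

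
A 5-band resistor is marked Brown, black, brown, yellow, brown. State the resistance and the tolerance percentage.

Brown → 1 (first significant figure)
Black → 0 (second significant figure)
Brown → 1 (third significant figure)
Yellow → ×10^4 multiplier
Brown → ±1% tolerance
101 × 10000 = 1010000 Ω

1010000 Ω ±1%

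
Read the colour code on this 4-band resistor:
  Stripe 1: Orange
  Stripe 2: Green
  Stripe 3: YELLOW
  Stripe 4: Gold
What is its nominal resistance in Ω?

350000 Ω

Orange → 3 (first significant figure)
Green → 5 (second significant figure)
Yellow → ×10^4 multiplier
35 × 10000 = 350000 Ω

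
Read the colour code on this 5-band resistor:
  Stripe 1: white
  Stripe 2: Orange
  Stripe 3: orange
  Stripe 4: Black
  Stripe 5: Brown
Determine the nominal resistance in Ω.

933 Ω

White → 9 (first significant figure)
Orange → 3 (second significant figure)
Orange → 3 (third significant figure)
Black → ×1 multiplier
933 × 1 = 933 Ω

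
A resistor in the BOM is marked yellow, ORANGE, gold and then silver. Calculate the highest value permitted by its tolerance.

Yellow → 4 (first significant figure)
Orange → 3 (second significant figure)
Gold → ×0.1 multiplier
Silver → ±10% tolerance
43 × 0.1 = 4.3 Ω
Highest = 4.3 × (1 + 10/100) = 4.73 Ω.

4.73 Ω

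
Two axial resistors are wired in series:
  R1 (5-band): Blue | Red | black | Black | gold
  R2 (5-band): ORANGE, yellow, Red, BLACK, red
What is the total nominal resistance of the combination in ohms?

R1: blue, red, black → 620; black ×1 → 620 Ω.
R2: orange, yellow, red → 342; black ×1 → 342 Ω.
Series: 620 + 342 = 962 Ω.

962 Ω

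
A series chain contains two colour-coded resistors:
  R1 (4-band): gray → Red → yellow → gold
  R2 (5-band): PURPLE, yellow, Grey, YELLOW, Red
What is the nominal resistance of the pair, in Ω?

R1: grey, red → 82; yellow ×10^4 → 820000 Ω.
R2: violet, yellow, grey → 748; yellow ×10^4 → 7480000 Ω.
Series: 820000 + 7480000 = 8300000 Ω.

8300000 Ω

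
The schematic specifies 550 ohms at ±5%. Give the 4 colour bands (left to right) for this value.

550 Ω = 55 × 10^1.
5 → green
5 → green
Multiplier 10^1 → brown.
±5% tolerance → gold.

green, green, brown, gold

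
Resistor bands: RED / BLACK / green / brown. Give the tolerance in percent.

±1%

The last band, brown, is the tolerance band.
Brown corresponds to ±1%.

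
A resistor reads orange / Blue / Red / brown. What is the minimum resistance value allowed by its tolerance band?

Orange → 3 (first significant figure)
Blue → 6 (second significant figure)
Red → ×10^2 multiplier
Brown → ±1% tolerance
36 × 100 = 3600 Ω
Minimum = 3600 × (1 − 1/100) = 3564 Ω.

3564 Ω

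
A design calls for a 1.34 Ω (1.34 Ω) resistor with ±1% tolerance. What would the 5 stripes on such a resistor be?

brown, orange, yellow, silver, brown

1.34 Ω = 134 × 10^-2.
1 → brown
3 → orange
4 → yellow
Multiplier 10^-2 → silver.
±1% tolerance → brown.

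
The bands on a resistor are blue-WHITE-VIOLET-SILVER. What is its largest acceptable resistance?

Blue → 6 (first significant figure)
White → 9 (second significant figure)
Violet → ×10^7 multiplier
Silver → ±10% tolerance
69 × 10000000 = 690000000 Ω
Largest = 690000000 × (1 + 10/100) = 759000000 Ω.

759000000 Ω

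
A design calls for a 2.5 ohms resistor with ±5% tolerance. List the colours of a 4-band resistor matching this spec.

2.5 Ω = 25 × 10^-1.
2 → red
5 → green
Multiplier 10^-1 → gold.
±5% tolerance → gold.

red, green, gold, gold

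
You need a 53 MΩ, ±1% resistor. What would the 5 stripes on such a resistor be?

53000000 Ω = 530 × 10^5.
5 → green
3 → orange
0 → black
Multiplier 10^5 → green.
±1% tolerance → brown.

green, orange, black, green, brown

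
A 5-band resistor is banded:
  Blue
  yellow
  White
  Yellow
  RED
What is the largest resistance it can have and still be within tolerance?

Blue → 6 (first significant figure)
Yellow → 4 (second significant figure)
White → 9 (third significant figure)
Yellow → ×10^4 multiplier
Red → ±2% tolerance
649 × 10000 = 6490000 Ω
Largest = 6490000 × (1 + 2/100) = 6619800 Ω.

6619800 Ω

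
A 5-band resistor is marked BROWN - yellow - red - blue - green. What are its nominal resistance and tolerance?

Brown → 1 (first significant figure)
Yellow → 4 (second significant figure)
Red → 2 (third significant figure)
Blue → ×10^6 multiplier
Green → ±0.5% tolerance
142 × 1000000 = 142000000 Ω

142000000 Ω ±0.5%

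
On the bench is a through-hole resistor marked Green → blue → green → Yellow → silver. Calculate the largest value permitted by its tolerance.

6215000 Ω

Green → 5 (first significant figure)
Blue → 6 (second significant figure)
Green → 5 (third significant figure)
Yellow → ×10^4 multiplier
Silver → ±10% tolerance
565 × 10000 = 5650000 Ω
Largest = 5650000 × (1 + 10/100) = 6215000 Ω.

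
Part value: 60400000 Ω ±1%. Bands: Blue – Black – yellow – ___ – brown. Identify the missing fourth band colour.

60400000 Ω = 604 × 10^5.
The fourth band is the multiplier, 10^5, which is green.

green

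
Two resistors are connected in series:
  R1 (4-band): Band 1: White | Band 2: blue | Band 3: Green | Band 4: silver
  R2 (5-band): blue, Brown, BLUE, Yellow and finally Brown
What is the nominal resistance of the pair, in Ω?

15760000 Ω

R1: white, blue → 96; green ×10^5 → 9600000 Ω.
R2: blue, brown, blue → 616; yellow ×10^4 → 6160000 Ω.
Series: 9600000 + 6160000 = 15760000 Ω.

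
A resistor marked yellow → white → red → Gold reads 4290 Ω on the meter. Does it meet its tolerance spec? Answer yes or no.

no

Yellow → 4 (first significant figure)
White → 9 (second significant figure)
Red → ×10^2 multiplier
Gold → ±5% tolerance
49 × 100 = 4900 Ω
Allowed range: 4655 Ω to 5145 Ω.
4290 Ω lies outside that range.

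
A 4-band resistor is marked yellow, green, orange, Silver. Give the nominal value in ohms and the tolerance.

Yellow → 4 (first significant figure)
Green → 5 (second significant figure)
Orange → ×10^3 multiplier
Silver → ±10% tolerance
45 × 1000 = 45000 Ω

45000 Ω ±10%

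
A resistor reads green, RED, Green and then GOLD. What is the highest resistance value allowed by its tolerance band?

Green → 5 (first significant figure)
Red → 2 (second significant figure)
Green → ×10^5 multiplier
Gold → ±5% tolerance
52 × 100000 = 5200000 Ω
Highest = 5200000 × (1 + 5/100) = 5460000 Ω.

5460000 Ω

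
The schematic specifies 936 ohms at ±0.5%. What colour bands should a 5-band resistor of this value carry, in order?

white, orange, blue, black, green

936 Ω = 936 × 10^0.
9 → white
3 → orange
6 → blue
Multiplier 10^0 → black.
±0.5% tolerance → green.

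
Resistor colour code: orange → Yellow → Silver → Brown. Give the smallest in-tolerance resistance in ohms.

Orange → 3 (first significant figure)
Yellow → 4 (second significant figure)
Silver → ×0.01 multiplier
Brown → ±1% tolerance
34 × 0.01 = 0.34 Ω
Smallest = 0.34 × (1 − 1/100) = 0.3366 Ω.

0.3366 Ω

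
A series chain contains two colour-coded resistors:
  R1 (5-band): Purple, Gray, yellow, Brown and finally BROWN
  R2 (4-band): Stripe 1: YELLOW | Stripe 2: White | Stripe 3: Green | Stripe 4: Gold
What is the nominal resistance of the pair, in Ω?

4907840 Ω

R1: violet, grey, yellow → 784; brown ×10 → 7840 Ω.
R2: yellow, white → 49; green ×10^5 → 4900000 Ω.
Series: 7840 + 4900000 = 4907840 Ω.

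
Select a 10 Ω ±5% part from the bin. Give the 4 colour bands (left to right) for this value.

brown, black, black, gold

10 Ω = 10 × 10^0.
1 → brown
0 → black
Multiplier 10^0 → black.
±5% tolerance → gold.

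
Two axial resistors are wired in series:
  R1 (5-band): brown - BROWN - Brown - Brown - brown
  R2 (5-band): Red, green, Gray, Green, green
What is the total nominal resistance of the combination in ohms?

R1: brown, brown, brown → 111; brown ×10 → 1110 Ω.
R2: red, green, grey → 258; green ×10^5 → 25800000 Ω.
Series: 1110 + 25800000 = 25801110 Ω.

25801110 Ω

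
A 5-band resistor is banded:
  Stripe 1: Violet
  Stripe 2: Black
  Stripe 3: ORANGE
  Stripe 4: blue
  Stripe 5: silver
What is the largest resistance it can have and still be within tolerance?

Violet → 7 (first significant figure)
Black → 0 (second significant figure)
Orange → 3 (third significant figure)
Blue → ×10^6 multiplier
Silver → ±10% tolerance
703 × 1000000 = 703000000 Ω
Largest = 703000000 × (1 + 10/100) = 773300000 Ω.

773300000 Ω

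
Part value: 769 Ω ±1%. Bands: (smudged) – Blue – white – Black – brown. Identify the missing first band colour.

769 Ω = 769 × 10^0.
The first band gives digit 7 of the significand, and 7 is violet.

violet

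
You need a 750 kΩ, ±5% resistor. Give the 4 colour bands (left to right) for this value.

750000 Ω = 75 × 10^4.
7 → violet
5 → green
Multiplier 10^4 → yellow.
±5% tolerance → gold.

violet, green, yellow, gold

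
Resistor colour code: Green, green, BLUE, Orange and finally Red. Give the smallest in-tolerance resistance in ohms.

Green → 5 (first significant figure)
Green → 5 (second significant figure)
Blue → 6 (third significant figure)
Orange → ×10^3 multiplier
Red → ±2% tolerance
556 × 1000 = 556000 Ω
Smallest = 556000 × (1 − 2/100) = 544880 Ω.

544880 Ω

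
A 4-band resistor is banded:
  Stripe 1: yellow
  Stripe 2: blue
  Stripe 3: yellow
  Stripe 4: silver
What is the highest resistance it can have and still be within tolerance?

506000 Ω

Yellow → 4 (first significant figure)
Blue → 6 (second significant figure)
Yellow → ×10^4 multiplier
Silver → ±10% tolerance
46 × 10000 = 460000 Ω
Highest = 460000 × (1 + 10/100) = 506000 Ω.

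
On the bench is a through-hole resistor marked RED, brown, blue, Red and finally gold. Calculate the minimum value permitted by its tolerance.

Red → 2 (first significant figure)
Brown → 1 (second significant figure)
Blue → 6 (third significant figure)
Red → ×10^2 multiplier
Gold → ±5% tolerance
216 × 100 = 21600 Ω
Minimum = 21600 × (1 − 5/100) = 20520 Ω.

20520 Ω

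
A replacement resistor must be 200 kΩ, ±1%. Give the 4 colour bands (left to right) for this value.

red, black, yellow, brown

200000 Ω = 20 × 10^4.
2 → red
0 → black
Multiplier 10^4 → yellow.
±1% tolerance → brown.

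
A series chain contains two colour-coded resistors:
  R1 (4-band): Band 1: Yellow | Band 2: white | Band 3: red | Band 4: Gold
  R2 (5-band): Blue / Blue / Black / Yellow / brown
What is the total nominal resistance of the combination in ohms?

6604900 Ω

R1: yellow, white → 49; red ×10^2 → 4900 Ω.
R2: blue, blue, black → 660; yellow ×10^4 → 6600000 Ω.
Series: 4900 + 6600000 = 6604900 Ω.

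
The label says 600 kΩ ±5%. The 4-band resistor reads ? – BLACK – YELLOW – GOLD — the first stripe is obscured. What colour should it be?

600000 Ω = 60 × 10^4.
The first band gives digit 6 of the significand, and 6 is blue.

blue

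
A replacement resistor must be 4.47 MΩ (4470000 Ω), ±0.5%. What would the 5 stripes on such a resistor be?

4470000 Ω = 447 × 10^4.
4 → yellow
4 → yellow
7 → violet
Multiplier 10^4 → yellow.
±0.5% tolerance → green.

yellow, yellow, violet, yellow, green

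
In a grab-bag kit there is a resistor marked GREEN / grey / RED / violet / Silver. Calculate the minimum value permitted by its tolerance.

5238000000 Ω

Green → 5 (first significant figure)
Grey → 8 (second significant figure)
Red → 2 (third significant figure)
Violet → ×10^7 multiplier
Silver → ±10% tolerance
582 × 10000000 = 5820000000 Ω
Minimum = 5820000000 × (1 − 10/100) = 5238000000 Ω.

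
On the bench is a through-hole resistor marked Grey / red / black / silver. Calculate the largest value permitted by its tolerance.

90.2 Ω

Grey → 8 (first significant figure)
Red → 2 (second significant figure)
Black → ×1 multiplier
Silver → ±10% tolerance
82 × 1 = 82 Ω
Largest = 82 × (1 + 10/100) = 90.2 Ω.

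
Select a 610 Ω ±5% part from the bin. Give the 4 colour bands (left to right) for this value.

blue, brown, brown, gold

610 Ω = 61 × 10^1.
6 → blue
1 → brown
Multiplier 10^1 → brown.
±5% tolerance → gold.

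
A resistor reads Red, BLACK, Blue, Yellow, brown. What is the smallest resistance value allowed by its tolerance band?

2039400 Ω

Red → 2 (first significant figure)
Black → 0 (second significant figure)
Blue → 6 (third significant figure)
Yellow → ×10^4 multiplier
Brown → ±1% tolerance
206 × 10000 = 2060000 Ω
Smallest = 2060000 × (1 − 1/100) = 2039400 Ω.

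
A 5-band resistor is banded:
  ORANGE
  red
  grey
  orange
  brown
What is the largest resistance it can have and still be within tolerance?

331280 Ω

Orange → 3 (first significant figure)
Red → 2 (second significant figure)
Grey → 8 (third significant figure)
Orange → ×10^3 multiplier
Brown → ±1% tolerance
328 × 1000 = 328000 Ω
Largest = 328000 × (1 + 1/100) = 331280 Ω.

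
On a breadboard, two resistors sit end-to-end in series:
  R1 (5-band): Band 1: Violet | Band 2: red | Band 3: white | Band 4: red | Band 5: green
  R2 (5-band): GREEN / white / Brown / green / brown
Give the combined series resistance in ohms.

59172900 Ω

R1: violet, red, white → 729; red ×10^2 → 72900 Ω.
R2: green, white, brown → 591; green ×10^5 → 59100000 Ω.
Series: 72900 + 59100000 = 59172900 Ω.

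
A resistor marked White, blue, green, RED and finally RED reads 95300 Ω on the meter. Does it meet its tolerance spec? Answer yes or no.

White → 9 (first significant figure)
Blue → 6 (second significant figure)
Green → 5 (third significant figure)
Red → ×10^2 multiplier
Red → ±2% tolerance
965 × 100 = 96500 Ω
Allowed range: 94570 Ω to 98430 Ω.
95300 Ω lies inside that range.

yes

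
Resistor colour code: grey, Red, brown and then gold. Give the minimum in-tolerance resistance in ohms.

Grey → 8 (first significant figure)
Red → 2 (second significant figure)
Brown → ×10 multiplier
Gold → ±5% tolerance
82 × 10 = 820 Ω
Minimum = 820 × (1 − 5/100) = 779 Ω.

779 Ω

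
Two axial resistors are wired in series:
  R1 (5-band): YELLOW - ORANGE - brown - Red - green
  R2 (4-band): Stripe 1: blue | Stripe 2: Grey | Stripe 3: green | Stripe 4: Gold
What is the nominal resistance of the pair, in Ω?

R1: yellow, orange, brown → 431; red ×10^2 → 43100 Ω.
R2: blue, grey → 68; green ×10^5 → 6800000 Ω.
Series: 43100 + 6800000 = 6843100 Ω.

6843100 Ω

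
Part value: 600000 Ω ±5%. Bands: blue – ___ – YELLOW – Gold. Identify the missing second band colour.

600000 Ω = 60 × 10^4.
The second band gives digit 0 of the significand, and 0 is black.

black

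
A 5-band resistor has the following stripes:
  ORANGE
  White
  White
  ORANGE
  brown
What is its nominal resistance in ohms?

399000 Ω

Orange → 3 (first significant figure)
White → 9 (second significant figure)
White → 9 (third significant figure)
Orange → ×10^3 multiplier
399 × 1000 = 399000 Ω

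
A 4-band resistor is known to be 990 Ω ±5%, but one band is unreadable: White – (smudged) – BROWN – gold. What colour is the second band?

990 Ω = 99 × 10^1.
The second band gives digit 9 of the significand, and 9 is white.

white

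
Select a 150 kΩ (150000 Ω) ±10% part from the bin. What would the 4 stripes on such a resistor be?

brown, green, yellow, silver

150000 Ω = 15 × 10^4.
1 → brown
5 → green
Multiplier 10^4 → yellow.
±10% tolerance → silver.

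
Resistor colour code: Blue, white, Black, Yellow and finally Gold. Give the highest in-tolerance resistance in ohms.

Blue → 6 (first significant figure)
White → 9 (second significant figure)
Black → 0 (third significant figure)
Yellow → ×10^4 multiplier
Gold → ±5% tolerance
690 × 10000 = 6900000 Ω
Highest = 6900000 × (1 + 5/100) = 7245000 Ω.

7245000 Ω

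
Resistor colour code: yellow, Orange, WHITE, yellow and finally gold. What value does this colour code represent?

4390000 Ω

Yellow → 4 (first significant figure)
Orange → 3 (second significant figure)
White → 9 (third significant figure)
Yellow → ×10^4 multiplier
439 × 10000 = 4390000 Ω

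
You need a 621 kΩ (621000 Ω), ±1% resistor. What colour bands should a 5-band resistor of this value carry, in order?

blue, red, brown, orange, brown

621000 Ω = 621 × 10^3.
6 → blue
2 → red
1 → brown
Multiplier 10^3 → orange.
±1% tolerance → brown.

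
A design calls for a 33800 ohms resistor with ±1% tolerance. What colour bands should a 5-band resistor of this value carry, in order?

33800 Ω = 338 × 10^2.
3 → orange
3 → orange
8 → grey
Multiplier 10^2 → red.
±1% tolerance → brown.

orange, orange, grey, red, brown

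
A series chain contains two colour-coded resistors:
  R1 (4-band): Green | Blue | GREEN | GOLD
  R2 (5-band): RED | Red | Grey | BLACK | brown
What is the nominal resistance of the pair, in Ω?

5600228 Ω

R1: green, blue → 56; green ×10^5 → 5600000 Ω.
R2: red, red, grey → 228; black ×1 → 228 Ω.
Series: 5600000 + 228 = 5600228 Ω.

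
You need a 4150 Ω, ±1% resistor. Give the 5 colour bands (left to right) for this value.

yellow, brown, green, brown, brown

4150 Ω = 415 × 10^1.
4 → yellow
1 → brown
5 → green
Multiplier 10^1 → brown.
±1% tolerance → brown.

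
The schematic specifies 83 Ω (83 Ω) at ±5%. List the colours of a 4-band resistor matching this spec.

grey, orange, black, gold

83 Ω = 83 × 10^0.
8 → grey
3 → orange
Multiplier 10^0 → black.
±5% tolerance → gold.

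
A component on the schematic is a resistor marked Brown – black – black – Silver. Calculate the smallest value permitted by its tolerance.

9 Ω

Brown → 1 (first significant figure)
Black → 0 (second significant figure)
Black → ×1 multiplier
Silver → ±10% tolerance
10 × 1 = 10 Ω
Smallest = 10 × (1 − 10/100) = 9 Ω.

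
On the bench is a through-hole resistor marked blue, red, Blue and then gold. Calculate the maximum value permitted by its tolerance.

Blue → 6 (first significant figure)
Red → 2 (second significant figure)
Blue → ×10^6 multiplier
Gold → ±5% tolerance
62 × 1000000 = 62000000 Ω
Maximum = 62000000 × (1 + 5/100) = 65100000 Ω.

65100000 Ω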